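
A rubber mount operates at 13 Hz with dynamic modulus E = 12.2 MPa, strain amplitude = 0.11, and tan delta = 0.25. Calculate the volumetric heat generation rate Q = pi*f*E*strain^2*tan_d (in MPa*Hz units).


Q = pi * f * E * strain^2 * tan_d
= pi * 13 * 12.2 * 0.11^2 * 0.25
= pi * 13 * 12.2 * 0.0121 * 0.25
= 1.5072

Q = 1.5072


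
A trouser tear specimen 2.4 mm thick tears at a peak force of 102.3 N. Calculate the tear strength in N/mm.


Tear strength = force / thickness
= 102.3 / 2.4
= 42.62 N/mm

42.62 N/mm


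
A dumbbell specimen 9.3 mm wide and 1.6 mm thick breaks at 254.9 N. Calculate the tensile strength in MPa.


Area = width * thickness = 9.3 * 1.6 = 14.88 mm^2
TS = force / area = 254.9 / 14.88 = 17.13 MPa

17.13 MPa


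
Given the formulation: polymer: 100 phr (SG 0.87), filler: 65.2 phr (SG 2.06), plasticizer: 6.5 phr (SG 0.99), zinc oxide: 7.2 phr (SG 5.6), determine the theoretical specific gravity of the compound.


Sum of weights = 178.9
Volume contributions:
  polymer: 100/0.87 = 114.9425
  filler: 65.2/2.06 = 31.6505
  plasticizer: 6.5/0.99 = 6.5657
  zinc oxide: 7.2/5.6 = 1.2857
Sum of volumes = 154.4444
SG = 178.9 / 154.4444 = 1.158

SG = 1.158


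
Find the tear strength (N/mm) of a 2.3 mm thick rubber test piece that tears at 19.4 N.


Tear strength = force / thickness
= 19.4 / 2.3
= 8.43 N/mm

8.43 N/mm


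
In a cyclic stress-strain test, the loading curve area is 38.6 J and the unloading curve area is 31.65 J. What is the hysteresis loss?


Hysteresis loss = loading - unloading
= 38.6 - 31.65
= 6.95 J

6.95 J


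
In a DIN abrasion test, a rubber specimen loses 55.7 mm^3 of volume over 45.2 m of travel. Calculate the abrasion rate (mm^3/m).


Rate = volume_loss / distance
= 55.7 / 45.2
= 1.232 mm^3/m

1.232 mm^3/m


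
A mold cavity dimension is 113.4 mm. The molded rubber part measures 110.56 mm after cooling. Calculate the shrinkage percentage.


Shrinkage = (mold - part) / mold * 100
= (113.4 - 110.56) / 113.4 * 100
= 2.84 / 113.4 * 100
= 2.5%

2.5%


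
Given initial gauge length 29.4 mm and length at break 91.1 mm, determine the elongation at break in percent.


Elongation = (Lf - L0) / L0 * 100
= (91.1 - 29.4) / 29.4 * 100
= 61.7 / 29.4 * 100
= 209.9%

209.9%


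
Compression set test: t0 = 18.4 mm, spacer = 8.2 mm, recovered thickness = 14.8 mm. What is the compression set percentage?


CS = (t0 - recovered) / (t0 - ts) * 100
= (18.4 - 14.8) / (18.4 - 8.2) * 100
= 3.6 / 10.2 * 100
= 35.3%

35.3%


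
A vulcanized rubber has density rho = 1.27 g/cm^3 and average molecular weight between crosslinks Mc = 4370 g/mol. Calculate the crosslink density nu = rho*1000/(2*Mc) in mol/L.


nu = rho * 1000 / (2 * Mc)
nu = 1.27 * 1000 / (2 * 4370)
nu = 1270.0 / 8740
nu = 0.1453 mol/L

0.1453 mol/L


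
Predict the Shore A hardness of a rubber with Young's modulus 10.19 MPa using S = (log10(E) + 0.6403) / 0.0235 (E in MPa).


log10(E) = 0.0235*S - 0.6403  =>  S = (log10(E) + 0.6403) / 0.0235
log10(10.19) = 1.008174
S = (1.008174 + 0.6403) / 0.0235 = 1.648474 / 0.0235
S = 70.1

Shore A = 70.1


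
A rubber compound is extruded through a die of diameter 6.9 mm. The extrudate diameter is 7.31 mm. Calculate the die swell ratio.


Die swell ratio = D_extrudate / D_die
= 7.31 / 6.9
= 1.059

Die swell = 1.059


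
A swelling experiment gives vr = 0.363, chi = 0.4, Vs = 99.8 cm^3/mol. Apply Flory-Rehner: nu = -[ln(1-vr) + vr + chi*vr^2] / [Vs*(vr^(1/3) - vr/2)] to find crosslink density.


ln(1 - vr) = ln(1 - 0.363) = -0.4510
Numerator = -((-0.4510) + 0.363 + 0.4 * 0.363^2) = 0.0353
Denominator = 99.8 * (0.363^(1/3) - 0.363/2) = 53.0786
nu = 0.0353 / 53.0786 = 6.6464e-04 mol/cm^3

6.6464e-04 mol/cm^3


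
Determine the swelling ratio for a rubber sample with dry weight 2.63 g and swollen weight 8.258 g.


Q = W_swollen / W_dry
Q = 8.258 / 2.63
Q = 3.14

Q = 3.14


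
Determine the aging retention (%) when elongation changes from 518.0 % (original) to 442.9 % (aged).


Retention = aged / original * 100
= 442.9 / 518.0 * 100
= 85.5%

85.5%


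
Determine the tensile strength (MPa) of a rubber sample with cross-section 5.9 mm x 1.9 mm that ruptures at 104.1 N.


Area = width * thickness = 5.9 * 1.9 = 11.21 mm^2
TS = force / area = 104.1 / 11.21 = 9.29 MPa

9.29 MPa


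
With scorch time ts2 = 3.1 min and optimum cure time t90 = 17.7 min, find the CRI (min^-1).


CRI = 100 / (t90 - ts2)
= 100 / (17.7 - 3.1)
= 100 / 14.6
= 6.85 min^-1

6.85 min^-1


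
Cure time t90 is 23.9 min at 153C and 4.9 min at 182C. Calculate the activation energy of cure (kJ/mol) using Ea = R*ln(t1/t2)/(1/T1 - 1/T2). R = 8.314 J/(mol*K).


T1 = 426.15 K, T2 = 455.15 K
1/T1 - 1/T2 = 1.4951e-04
ln(t1/t2) = ln(23.9/4.9) = 1.5846
Ea = 8.314 * 1.5846 / 1.4951e-04 = 88117.1756 J/mol
Ea = 88.12 kJ/mol

88.12 kJ/mol


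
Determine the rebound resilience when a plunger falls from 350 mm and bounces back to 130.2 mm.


Resilience = h_rebound / h_drop * 100
= 130.2 / 350 * 100
= 37.2%

37.2%


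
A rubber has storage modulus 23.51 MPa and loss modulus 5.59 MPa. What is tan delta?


tan delta = E'' / E'
= 5.59 / 23.51
= 0.2378

tan delta = 0.2378


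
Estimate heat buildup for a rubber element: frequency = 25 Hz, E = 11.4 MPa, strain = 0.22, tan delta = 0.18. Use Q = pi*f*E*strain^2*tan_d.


Q = pi * f * E * strain^2 * tan_d
= pi * 25 * 11.4 * 0.22^2 * 0.18
= pi * 25 * 11.4 * 0.0484 * 0.18
= 7.8003

Q = 7.8003


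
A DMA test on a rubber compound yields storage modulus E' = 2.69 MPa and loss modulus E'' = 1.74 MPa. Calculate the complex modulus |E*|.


|E*| = sqrt(E'^2 + E''^2)
= sqrt(2.69^2 + 1.74^2)
= sqrt(7.2361 + 3.0276)
= 3.204 MPa

3.204 MPa


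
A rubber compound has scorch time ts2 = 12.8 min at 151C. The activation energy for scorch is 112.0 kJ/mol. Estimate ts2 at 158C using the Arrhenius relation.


Convert temperatures: T1 = 151 + 273.15 = 424.15 K, T2 = 158 + 273.15 = 431.15 K
ts2_new = 12.8 * exp(112000 / 8.314 * (1/431.15 - 1/424.15))
1/T2 - 1/T1 = -3.8278e-05
ts2_new = 7.64 min

7.64 min


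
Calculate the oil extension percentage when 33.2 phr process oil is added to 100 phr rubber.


Oil % = oil / (100 + oil) * 100
= 33.2 / (100 + 33.2) * 100
= 33.2 / 133.2 * 100
= 24.92%

24.92%


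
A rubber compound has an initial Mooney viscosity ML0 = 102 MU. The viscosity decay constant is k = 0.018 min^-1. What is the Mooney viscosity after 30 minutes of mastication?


ML = ML0 * exp(-k * t)
ML = 102 * exp(-0.018 * 30)
ML = 102 * 0.5827
ML = 59.44 MU

59.44 MU


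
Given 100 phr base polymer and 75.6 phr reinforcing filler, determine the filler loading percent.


Filler % = filler / (rubber + filler) * 100
= 75.6 / (100 + 75.6) * 100
= 75.6 / 175.6 * 100
= 43.05%

43.05%


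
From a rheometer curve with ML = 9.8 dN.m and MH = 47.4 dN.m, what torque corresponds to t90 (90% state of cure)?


M90 = ML + 0.9 * (MH - ML)
M90 = 9.8 + 0.9 * (47.4 - 9.8)
M90 = 9.8 + 0.9 * 37.6
M90 = 43.64 dN.m

43.64 dN.m


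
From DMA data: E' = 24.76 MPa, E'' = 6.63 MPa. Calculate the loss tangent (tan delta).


tan delta = E'' / E'
= 6.63 / 24.76
= 0.2678

tan delta = 0.2678


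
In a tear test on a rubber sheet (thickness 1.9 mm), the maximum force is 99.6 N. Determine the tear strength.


Tear strength = force / thickness
= 99.6 / 1.9
= 52.42 N/mm

52.42 N/mm


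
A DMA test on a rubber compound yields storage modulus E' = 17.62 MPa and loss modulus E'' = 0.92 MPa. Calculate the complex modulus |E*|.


|E*| = sqrt(E'^2 + E''^2)
= sqrt(17.62^2 + 0.92^2)
= sqrt(310.4644 + 0.8464)
= 17.644 MPa

17.644 MPa


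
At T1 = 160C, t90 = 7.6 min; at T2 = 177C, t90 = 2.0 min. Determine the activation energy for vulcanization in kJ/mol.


T1 = 433.15 K, T2 = 450.15 K
1/T1 - 1/T2 = 8.7187e-05
ln(t1/t2) = ln(7.6/2.0) = 1.3350
Ea = 8.314 * 1.3350 / 8.7187e-05 = 127302.8964 J/mol
Ea = 127.3 kJ/mol

127.3 kJ/mol


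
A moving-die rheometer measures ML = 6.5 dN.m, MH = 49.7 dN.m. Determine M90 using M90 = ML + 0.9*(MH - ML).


M90 = ML + 0.9 * (MH - ML)
M90 = 6.5 + 0.9 * (49.7 - 6.5)
M90 = 6.5 + 0.9 * 43.2
M90 = 45.38 dN.m

45.38 dN.m


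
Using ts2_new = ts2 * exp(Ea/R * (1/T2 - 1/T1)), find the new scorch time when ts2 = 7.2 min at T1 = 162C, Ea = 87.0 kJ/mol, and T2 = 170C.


Convert temperatures: T1 = 162 + 273.15 = 435.15 K, T2 = 170 + 273.15 = 443.15 K
ts2_new = 7.2 * exp(87000 / 8.314 * (1/443.15 - 1/435.15))
1/T2 - 1/T1 = -4.1486e-05
ts2_new = 4.66 min

4.66 min


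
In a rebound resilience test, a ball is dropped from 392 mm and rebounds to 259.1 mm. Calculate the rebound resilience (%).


Resilience = h_rebound / h_drop * 100
= 259.1 / 392 * 100
= 66.1%

66.1%


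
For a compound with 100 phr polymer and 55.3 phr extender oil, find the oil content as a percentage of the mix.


Oil % = oil / (100 + oil) * 100
= 55.3 / (100 + 55.3) * 100
= 55.3 / 155.3 * 100
= 35.61%

35.61%


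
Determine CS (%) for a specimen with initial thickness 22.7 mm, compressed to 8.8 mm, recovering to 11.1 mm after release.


CS = (t0 - recovered) / (t0 - ts) * 100
= (22.7 - 11.1) / (22.7 - 8.8) * 100
= 11.6 / 13.9 * 100
= 83.5%

83.5%


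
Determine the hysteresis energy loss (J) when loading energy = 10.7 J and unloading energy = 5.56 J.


Hysteresis loss = loading - unloading
= 10.7 - 5.56
= 5.14 J

5.14 J


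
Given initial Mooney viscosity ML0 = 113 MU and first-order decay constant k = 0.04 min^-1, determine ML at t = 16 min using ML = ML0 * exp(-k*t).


ML = ML0 * exp(-k * t)
ML = 113 * exp(-0.04 * 16)
ML = 113 * 0.5273
ML = 59.58 MU

59.58 MU


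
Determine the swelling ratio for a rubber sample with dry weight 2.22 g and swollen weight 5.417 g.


Q = W_swollen / W_dry
Q = 5.417 / 2.22
Q = 2.44

Q = 2.44


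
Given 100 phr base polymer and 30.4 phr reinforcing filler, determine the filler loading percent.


Filler % = filler / (rubber + filler) * 100
= 30.4 / (100 + 30.4) * 100
= 30.4 / 130.4 * 100
= 23.31%

23.31%


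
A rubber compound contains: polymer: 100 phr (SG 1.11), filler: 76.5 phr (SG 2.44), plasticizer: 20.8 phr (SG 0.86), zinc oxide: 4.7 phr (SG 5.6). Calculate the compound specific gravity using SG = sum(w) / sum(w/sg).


Sum of weights = 202.0
Volume contributions:
  polymer: 100/1.11 = 90.0901
  filler: 76.5/2.44 = 31.3525
  plasticizer: 20.8/0.86 = 24.1860
  zinc oxide: 4.7/5.6 = 0.8393
Sum of volumes = 146.4679
SG = 202.0 / 146.4679 = 1.379

SG = 1.379


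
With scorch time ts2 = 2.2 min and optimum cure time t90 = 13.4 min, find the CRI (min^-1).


CRI = 100 / (t90 - ts2)
= 100 / (13.4 - 2.2)
= 100 / 11.2
= 8.93 min^-1

8.93 min^-1


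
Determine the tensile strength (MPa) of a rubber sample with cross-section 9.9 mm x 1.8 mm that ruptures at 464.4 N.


Area = width * thickness = 9.9 * 1.8 = 17.82 mm^2
TS = force / area = 464.4 / 17.82 = 26.06 MPa

26.06 MPa


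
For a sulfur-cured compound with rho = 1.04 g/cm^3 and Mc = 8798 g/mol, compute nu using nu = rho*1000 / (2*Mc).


nu = rho * 1000 / (2 * Mc)
nu = 1.04 * 1000 / (2 * 8798)
nu = 1040.0 / 17596
nu = 0.0591 mol/L

0.0591 mol/L


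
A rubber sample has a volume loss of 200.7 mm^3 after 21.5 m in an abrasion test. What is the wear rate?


Rate = volume_loss / distance
= 200.7 / 21.5
= 9.335 mm^3/m

9.335 mm^3/m


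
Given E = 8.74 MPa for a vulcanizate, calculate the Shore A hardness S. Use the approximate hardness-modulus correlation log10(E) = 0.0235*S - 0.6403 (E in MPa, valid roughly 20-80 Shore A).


log10(E) = 0.0235*S - 0.6403  =>  S = (log10(E) + 0.6403) / 0.0235
log10(8.74) = 0.941511
S = (0.941511 + 0.6403) / 0.0235 = 1.581811 / 0.0235
S = 67.3

Shore A = 67.3


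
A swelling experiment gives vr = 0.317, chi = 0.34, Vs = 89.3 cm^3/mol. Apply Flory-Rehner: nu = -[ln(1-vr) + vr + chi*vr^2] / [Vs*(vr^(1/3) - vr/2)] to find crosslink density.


ln(1 - vr) = ln(1 - 0.317) = -0.3813
Numerator = -((-0.3813) + 0.317 + 0.34 * 0.317^2) = 0.0301
Denominator = 89.3 * (0.317^(1/3) - 0.317/2) = 46.7348
nu = 0.0301 / 46.7348 = 6.4393e-04 mol/cm^3

6.4393e-04 mol/cm^3


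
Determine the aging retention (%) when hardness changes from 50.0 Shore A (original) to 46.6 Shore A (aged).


Retention = aged / original * 100
= 46.6 / 50.0 * 100
= 93.2%

93.2%


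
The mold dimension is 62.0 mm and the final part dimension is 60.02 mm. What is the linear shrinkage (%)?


Shrinkage = (mold - part) / mold * 100
= (62.0 - 60.02) / 62.0 * 100
= 1.98 / 62.0 * 100
= 3.19%

3.19%


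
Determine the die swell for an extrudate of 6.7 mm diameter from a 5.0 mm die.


Die swell ratio = D_extrudate / D_die
= 6.7 / 5.0
= 1.34

Die swell = 1.34


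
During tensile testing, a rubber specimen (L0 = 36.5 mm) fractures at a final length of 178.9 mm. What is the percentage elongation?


Elongation = (Lf - L0) / L0 * 100
= (178.9 - 36.5) / 36.5 * 100
= 142.4 / 36.5 * 100
= 390.1%

390.1%


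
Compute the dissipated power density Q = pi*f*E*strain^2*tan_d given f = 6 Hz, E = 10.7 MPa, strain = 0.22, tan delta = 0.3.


Q = pi * f * E * strain^2 * tan_d
= pi * 6 * 10.7 * 0.22^2 * 0.3
= pi * 6 * 10.7 * 0.0484 * 0.3
= 2.9285

Q = 2.9285


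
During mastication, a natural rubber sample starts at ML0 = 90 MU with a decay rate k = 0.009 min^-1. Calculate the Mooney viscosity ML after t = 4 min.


ML = ML0 * exp(-k * t)
ML = 90 * exp(-0.009 * 4)
ML = 90 * 0.9646
ML = 86.82 MU

86.82 MU


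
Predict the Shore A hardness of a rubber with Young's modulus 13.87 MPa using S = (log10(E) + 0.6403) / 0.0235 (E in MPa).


log10(E) = 0.0235*S - 0.6403  =>  S = (log10(E) + 0.6403) / 0.0235
log10(13.87) = 1.142076
S = (1.142076 + 0.6403) / 0.0235 = 1.782376 / 0.0235
S = 75.8

Shore A = 75.8


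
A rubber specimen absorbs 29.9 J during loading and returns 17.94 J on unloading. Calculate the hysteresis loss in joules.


Hysteresis loss = loading - unloading
= 29.9 - 17.94
= 11.96 J

11.96 J


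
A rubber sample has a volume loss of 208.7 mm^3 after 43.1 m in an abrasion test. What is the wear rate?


Rate = volume_loss / distance
= 208.7 / 43.1
= 4.842 mm^3/m

4.842 mm^3/m


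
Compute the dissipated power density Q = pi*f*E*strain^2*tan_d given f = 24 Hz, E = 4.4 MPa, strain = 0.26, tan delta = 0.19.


Q = pi * f * E * strain^2 * tan_d
= pi * 24 * 4.4 * 0.26^2 * 0.19
= pi * 24 * 4.4 * 0.0676 * 0.19
= 4.2610

Q = 4.2610


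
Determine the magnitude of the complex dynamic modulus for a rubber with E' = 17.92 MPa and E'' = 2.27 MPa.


|E*| = sqrt(E'^2 + E''^2)
= sqrt(17.92^2 + 2.27^2)
= sqrt(321.1264 + 5.1529)
= 18.063 MPa

18.063 MPa


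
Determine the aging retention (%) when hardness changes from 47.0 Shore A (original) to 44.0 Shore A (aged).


Retention = aged / original * 100
= 44.0 / 47.0 * 100
= 93.6%

93.6%


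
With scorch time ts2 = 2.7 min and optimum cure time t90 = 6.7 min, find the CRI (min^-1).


CRI = 100 / (t90 - ts2)
= 100 / (6.7 - 2.7)
= 100 / 4.0
= 25.0 min^-1

25.0 min^-1


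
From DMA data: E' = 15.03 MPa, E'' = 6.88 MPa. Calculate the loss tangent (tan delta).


tan delta = E'' / E'
= 6.88 / 15.03
= 0.4578

tan delta = 0.4578


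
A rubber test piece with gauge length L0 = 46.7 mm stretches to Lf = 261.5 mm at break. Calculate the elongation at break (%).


Elongation = (Lf - L0) / L0 * 100
= (261.5 - 46.7) / 46.7 * 100
= 214.8 / 46.7 * 100
= 460.0%

460.0%


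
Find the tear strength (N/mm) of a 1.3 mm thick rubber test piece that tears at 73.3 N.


Tear strength = force / thickness
= 73.3 / 1.3
= 56.38 N/mm

56.38 N/mm


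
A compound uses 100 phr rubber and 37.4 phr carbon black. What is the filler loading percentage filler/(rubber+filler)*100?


Filler % = filler / (rubber + filler) * 100
= 37.4 / (100 + 37.4) * 100
= 37.4 / 137.4 * 100
= 27.22%

27.22%


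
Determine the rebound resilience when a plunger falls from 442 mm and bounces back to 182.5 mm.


Resilience = h_rebound / h_drop * 100
= 182.5 / 442 * 100
= 41.3%

41.3%


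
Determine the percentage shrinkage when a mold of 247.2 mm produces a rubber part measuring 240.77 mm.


Shrinkage = (mold - part) / mold * 100
= (247.2 - 240.77) / 247.2 * 100
= 6.43 / 247.2 * 100
= 2.6%

2.6%


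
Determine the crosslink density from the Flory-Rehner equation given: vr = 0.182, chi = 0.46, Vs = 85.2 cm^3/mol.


ln(1 - vr) = ln(1 - 0.182) = -0.2009
Numerator = -((-0.2009) + 0.182 + 0.46 * 0.182^2) = 0.0037
Denominator = 85.2 * (0.182^(1/3) - 0.182/2) = 40.5301
nu = 0.0037 / 40.5301 = 9.0202e-05 mol/cm^3

9.0202e-05 mol/cm^3


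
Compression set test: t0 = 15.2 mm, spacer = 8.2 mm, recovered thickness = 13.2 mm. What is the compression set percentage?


CS = (t0 - recovered) / (t0 - ts) * 100
= (15.2 - 13.2) / (15.2 - 8.2) * 100
= 2.0 / 7.0 * 100
= 28.6%

28.6%


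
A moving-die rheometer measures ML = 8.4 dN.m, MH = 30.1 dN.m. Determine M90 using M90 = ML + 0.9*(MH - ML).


M90 = ML + 0.9 * (MH - ML)
M90 = 8.4 + 0.9 * (30.1 - 8.4)
M90 = 8.4 + 0.9 * 21.7
M90 = 27.93 dN.m

27.93 dN.m


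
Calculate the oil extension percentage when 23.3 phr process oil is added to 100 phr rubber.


Oil % = oil / (100 + oil) * 100
= 23.3 / (100 + 23.3) * 100
= 23.3 / 123.3 * 100
= 18.9%

18.9%


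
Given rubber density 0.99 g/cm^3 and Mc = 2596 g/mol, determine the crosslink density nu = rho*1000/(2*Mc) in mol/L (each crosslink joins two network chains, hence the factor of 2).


nu = rho * 1000 / (2 * Mc)
nu = 0.99 * 1000 / (2 * 2596)
nu = 990.0 / 5192
nu = 0.1907 mol/L

0.1907 mol/L


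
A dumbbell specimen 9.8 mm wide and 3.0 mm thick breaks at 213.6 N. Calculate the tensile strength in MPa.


Area = width * thickness = 9.8 * 3.0 = 29.4 mm^2
TS = force / area = 213.6 / 29.4 = 7.27 MPa

7.27 MPa


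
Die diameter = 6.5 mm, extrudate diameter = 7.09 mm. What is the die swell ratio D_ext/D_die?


Die swell ratio = D_extrudate / D_die
= 7.09 / 6.5
= 1.091

Die swell = 1.091


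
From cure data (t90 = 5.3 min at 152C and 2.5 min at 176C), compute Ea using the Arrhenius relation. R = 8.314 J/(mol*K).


T1 = 425.15 K, T2 = 449.15 K
1/T1 - 1/T2 = 1.2568e-04
ln(t1/t2) = ln(5.3/2.5) = 0.7514
Ea = 8.314 * 0.7514 / 1.2568e-04 = 49706.4624 J/mol
Ea = 49.71 kJ/mol

49.71 kJ/mol


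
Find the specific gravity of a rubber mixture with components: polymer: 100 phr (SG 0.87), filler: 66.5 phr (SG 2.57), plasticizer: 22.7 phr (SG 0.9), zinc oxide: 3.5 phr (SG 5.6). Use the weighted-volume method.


Sum of weights = 192.7
Volume contributions:
  polymer: 100/0.87 = 114.9425
  filler: 66.5/2.57 = 25.8755
  plasticizer: 22.7/0.9 = 25.2222
  zinc oxide: 3.5/5.6 = 0.6250
Sum of volumes = 166.6652
SG = 192.7 / 166.6652 = 1.156

SG = 1.156


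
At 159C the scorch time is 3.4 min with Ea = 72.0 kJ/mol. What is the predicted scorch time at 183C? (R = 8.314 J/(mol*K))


Convert temperatures: T1 = 159 + 273.15 = 432.15 K, T2 = 183 + 273.15 = 456.15 K
ts2_new = 3.4 * exp(72000 / 8.314 * (1/456.15 - 1/432.15))
1/T2 - 1/T1 = -1.2175e-04
ts2_new = 1.18 min

1.18 min


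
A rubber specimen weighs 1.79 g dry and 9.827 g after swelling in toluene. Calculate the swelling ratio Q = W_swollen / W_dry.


Q = W_swollen / W_dry
Q = 9.827 / 1.79
Q = 5.49

Q = 5.49


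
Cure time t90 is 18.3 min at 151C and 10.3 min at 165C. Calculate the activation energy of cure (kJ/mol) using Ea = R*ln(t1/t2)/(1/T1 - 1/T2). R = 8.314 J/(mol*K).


T1 = 424.15 K, T2 = 438.15 K
1/T1 - 1/T2 = 7.5333e-05
ln(t1/t2) = ln(18.3/10.3) = 0.5748
Ea = 8.314 * 0.5748 / 7.5333e-05 = 63432.0381 J/mol
Ea = 63.43 kJ/mol

63.43 kJ/mol


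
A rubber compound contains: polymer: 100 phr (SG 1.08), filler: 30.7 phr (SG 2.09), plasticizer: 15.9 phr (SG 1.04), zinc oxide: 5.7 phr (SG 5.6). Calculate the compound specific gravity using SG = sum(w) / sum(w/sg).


Sum of weights = 152.3
Volume contributions:
  polymer: 100/1.08 = 92.5926
  filler: 30.7/2.09 = 14.6890
  plasticizer: 15.9/1.04 = 15.2885
  zinc oxide: 5.7/5.6 = 1.0179
Sum of volumes = 123.5879
SG = 152.3 / 123.5879 = 1.232

SG = 1.232


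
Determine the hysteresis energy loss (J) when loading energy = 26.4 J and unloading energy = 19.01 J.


Hysteresis loss = loading - unloading
= 26.4 - 19.01
= 7.39 J

7.39 J


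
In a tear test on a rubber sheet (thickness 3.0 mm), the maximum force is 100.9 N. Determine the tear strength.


Tear strength = force / thickness
= 100.9 / 3.0
= 33.63 N/mm

33.63 N/mm


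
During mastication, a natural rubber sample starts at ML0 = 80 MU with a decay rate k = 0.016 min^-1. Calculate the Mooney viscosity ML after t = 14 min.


ML = ML0 * exp(-k * t)
ML = 80 * exp(-0.016 * 14)
ML = 80 * 0.7993
ML = 63.95 MU

63.95 MU


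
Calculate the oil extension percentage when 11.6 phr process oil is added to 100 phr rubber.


Oil % = oil / (100 + oil) * 100
= 11.6 / (100 + 11.6) * 100
= 11.6 / 111.6 * 100
= 10.39%

10.39%


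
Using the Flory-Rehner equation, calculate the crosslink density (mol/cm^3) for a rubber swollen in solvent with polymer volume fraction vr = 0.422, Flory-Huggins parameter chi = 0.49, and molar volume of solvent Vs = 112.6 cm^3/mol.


ln(1 - vr) = ln(1 - 0.422) = -0.5482
Numerator = -((-0.5482) + 0.422 + 0.49 * 0.422^2) = 0.0389
Denominator = 112.6 * (0.422^(1/3) - 0.422/2) = 60.6997
nu = 0.0389 / 60.6997 = 6.4119e-04 mol/cm^3

6.4119e-04 mol/cm^3


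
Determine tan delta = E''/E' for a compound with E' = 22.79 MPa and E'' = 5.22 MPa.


tan delta = E'' / E'
= 5.22 / 22.79
= 0.229

tan delta = 0.229


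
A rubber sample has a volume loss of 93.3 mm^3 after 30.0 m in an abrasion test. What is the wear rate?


Rate = volume_loss / distance
= 93.3 / 30.0
= 3.11 mm^3/m

3.11 mm^3/m


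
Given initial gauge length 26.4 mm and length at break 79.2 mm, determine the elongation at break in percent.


Elongation = (Lf - L0) / L0 * 100
= (79.2 - 26.4) / 26.4 * 100
= 52.8 / 26.4 * 100
= 200.0%

200.0%


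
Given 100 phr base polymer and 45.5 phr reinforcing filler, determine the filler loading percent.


Filler % = filler / (rubber + filler) * 100
= 45.5 / (100 + 45.5) * 100
= 45.5 / 145.5 * 100
= 31.27%

31.27%


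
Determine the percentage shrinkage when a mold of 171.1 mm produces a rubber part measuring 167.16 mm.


Shrinkage = (mold - part) / mold * 100
= (171.1 - 167.16) / 171.1 * 100
= 3.94 / 171.1 * 100
= 2.3%

2.3%


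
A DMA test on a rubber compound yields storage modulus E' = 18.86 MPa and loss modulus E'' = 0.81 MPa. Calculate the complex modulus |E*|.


|E*| = sqrt(E'^2 + E''^2)
= sqrt(18.86^2 + 0.81^2)
= sqrt(355.6996 + 0.6561)
= 18.877 MPa

18.877 MPa


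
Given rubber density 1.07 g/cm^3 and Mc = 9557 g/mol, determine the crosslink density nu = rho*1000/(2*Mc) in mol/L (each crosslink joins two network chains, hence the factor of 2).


nu = rho * 1000 / (2 * Mc)
nu = 1.07 * 1000 / (2 * 9557)
nu = 1070.0 / 19114
nu = 0.0560 mol/L

0.0560 mol/L


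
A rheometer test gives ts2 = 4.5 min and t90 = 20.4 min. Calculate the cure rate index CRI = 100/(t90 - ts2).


CRI = 100 / (t90 - ts2)
= 100 / (20.4 - 4.5)
= 100 / 15.9
= 6.29 min^-1

6.29 min^-1


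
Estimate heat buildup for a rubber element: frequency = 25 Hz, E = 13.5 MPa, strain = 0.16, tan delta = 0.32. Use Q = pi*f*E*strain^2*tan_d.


Q = pi * f * E * strain^2 * tan_d
= pi * 25 * 13.5 * 0.16^2 * 0.32
= pi * 25 * 13.5 * 0.0256 * 0.32
= 8.6859

Q = 8.6859


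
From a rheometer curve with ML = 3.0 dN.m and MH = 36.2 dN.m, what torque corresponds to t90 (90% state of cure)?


M90 = ML + 0.9 * (MH - ML)
M90 = 3.0 + 0.9 * (36.2 - 3.0)
M90 = 3.0 + 0.9 * 33.2
M90 = 32.88 dN.m

32.88 dN.m


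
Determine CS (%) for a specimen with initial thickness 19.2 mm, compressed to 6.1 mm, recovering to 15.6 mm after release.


CS = (t0 - recovered) / (t0 - ts) * 100
= (19.2 - 15.6) / (19.2 - 6.1) * 100
= 3.6 / 13.1 * 100
= 27.5%

27.5%


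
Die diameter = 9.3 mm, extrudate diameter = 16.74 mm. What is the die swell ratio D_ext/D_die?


Die swell ratio = D_extrudate / D_die
= 16.74 / 9.3
= 1.8

Die swell = 1.8


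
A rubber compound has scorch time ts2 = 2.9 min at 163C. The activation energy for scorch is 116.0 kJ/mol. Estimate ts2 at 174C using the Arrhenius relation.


Convert temperatures: T1 = 163 + 273.15 = 436.15 K, T2 = 174 + 273.15 = 447.15 K
ts2_new = 2.9 * exp(116000 / 8.314 * (1/447.15 - 1/436.15))
1/T2 - 1/T1 = -5.6403e-05
ts2_new = 1.32 min

1.32 min


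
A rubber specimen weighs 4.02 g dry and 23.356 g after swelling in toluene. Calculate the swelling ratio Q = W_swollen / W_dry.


Q = W_swollen / W_dry
Q = 23.356 / 4.02
Q = 5.81

Q = 5.81


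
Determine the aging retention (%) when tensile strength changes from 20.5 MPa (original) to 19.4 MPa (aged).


Retention = aged / original * 100
= 19.4 / 20.5 * 100
= 94.6%

94.6%


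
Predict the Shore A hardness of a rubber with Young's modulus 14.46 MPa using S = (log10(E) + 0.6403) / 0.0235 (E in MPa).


log10(E) = 0.0235*S - 0.6403  =>  S = (log10(E) + 0.6403) / 0.0235
log10(14.46) = 1.160168
S = (1.160168 + 0.6403) / 0.0235 = 1.800468 / 0.0235
S = 76.6

Shore A = 76.6


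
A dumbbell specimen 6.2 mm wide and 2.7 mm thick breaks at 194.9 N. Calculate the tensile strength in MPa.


Area = width * thickness = 6.2 * 2.7 = 16.74 mm^2
TS = force / area = 194.9 / 16.74 = 11.64 MPa

11.64 MPa


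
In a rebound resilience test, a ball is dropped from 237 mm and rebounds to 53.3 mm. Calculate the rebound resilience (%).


Resilience = h_rebound / h_drop * 100
= 53.3 / 237 * 100
= 22.5%

22.5%


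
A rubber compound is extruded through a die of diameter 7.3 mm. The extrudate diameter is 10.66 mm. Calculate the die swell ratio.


Die swell ratio = D_extrudate / D_die
= 10.66 / 7.3
= 1.46

Die swell = 1.46


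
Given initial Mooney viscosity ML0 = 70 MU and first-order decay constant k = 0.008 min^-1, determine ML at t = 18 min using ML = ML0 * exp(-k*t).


ML = ML0 * exp(-k * t)
ML = 70 * exp(-0.008 * 18)
ML = 70 * 0.8659
ML = 60.61 MU

60.61 MU


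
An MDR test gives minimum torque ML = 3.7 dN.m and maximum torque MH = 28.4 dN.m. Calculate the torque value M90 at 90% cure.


M90 = ML + 0.9 * (MH - ML)
M90 = 3.7 + 0.9 * (28.4 - 3.7)
M90 = 3.7 + 0.9 * 24.7
M90 = 25.93 dN.m

25.93 dN.m


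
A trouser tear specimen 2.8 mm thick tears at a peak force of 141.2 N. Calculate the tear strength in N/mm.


Tear strength = force / thickness
= 141.2 / 2.8
= 50.43 N/mm

50.43 N/mm


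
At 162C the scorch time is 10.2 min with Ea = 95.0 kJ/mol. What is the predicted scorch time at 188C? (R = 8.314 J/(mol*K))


Convert temperatures: T1 = 162 + 273.15 = 435.15 K, T2 = 188 + 273.15 = 461.15 K
ts2_new = 10.2 * exp(95000 / 8.314 * (1/461.15 - 1/435.15))
1/T2 - 1/T1 = -1.2957e-04
ts2_new = 2.32 min

2.32 min


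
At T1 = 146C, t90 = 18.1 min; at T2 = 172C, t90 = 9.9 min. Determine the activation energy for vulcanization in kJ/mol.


T1 = 419.15 K, T2 = 445.15 K
1/T1 - 1/T2 = 1.3935e-04
ln(t1/t2) = ln(18.1/9.9) = 0.6034
Ea = 8.314 * 0.6034 / 1.3935e-04 = 35999.9089 J/mol
Ea = 36.0 kJ/mol

36.0 kJ/mol


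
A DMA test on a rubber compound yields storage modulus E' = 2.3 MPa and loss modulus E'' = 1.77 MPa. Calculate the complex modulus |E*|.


|E*| = sqrt(E'^2 + E''^2)
= sqrt(2.3^2 + 1.77^2)
= sqrt(5.2900 + 3.1329)
= 2.902 MPa

2.902 MPa


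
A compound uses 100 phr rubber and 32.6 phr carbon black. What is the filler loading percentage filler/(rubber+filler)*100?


Filler % = filler / (rubber + filler) * 100
= 32.6 / (100 + 32.6) * 100
= 32.6 / 132.6 * 100
= 24.59%

24.59%


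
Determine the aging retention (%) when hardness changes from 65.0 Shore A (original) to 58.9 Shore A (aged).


Retention = aged / original * 100
= 58.9 / 65.0 * 100
= 90.6%

90.6%


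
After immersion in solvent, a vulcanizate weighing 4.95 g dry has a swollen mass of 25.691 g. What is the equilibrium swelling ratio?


Q = W_swollen / W_dry
Q = 25.691 / 4.95
Q = 5.19

Q = 5.19


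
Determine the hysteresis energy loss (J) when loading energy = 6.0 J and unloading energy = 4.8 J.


Hysteresis loss = loading - unloading
= 6.0 - 4.8
= 1.2 J

1.2 J


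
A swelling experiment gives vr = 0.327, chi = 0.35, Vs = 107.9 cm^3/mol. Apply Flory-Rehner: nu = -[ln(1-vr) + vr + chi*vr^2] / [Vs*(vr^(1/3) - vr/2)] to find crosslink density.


ln(1 - vr) = ln(1 - 0.327) = -0.3960
Numerator = -((-0.3960) + 0.327 + 0.35 * 0.327^2) = 0.0316
Denominator = 107.9 * (0.327^(1/3) - 0.327/2) = 56.6952
nu = 0.0316 / 56.6952 = 5.5710e-04 mol/cm^3

5.5710e-04 mol/cm^3


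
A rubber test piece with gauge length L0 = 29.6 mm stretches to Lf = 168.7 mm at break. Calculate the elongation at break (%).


Elongation = (Lf - L0) / L0 * 100
= (168.7 - 29.6) / 29.6 * 100
= 139.1 / 29.6 * 100
= 469.9%

469.9%


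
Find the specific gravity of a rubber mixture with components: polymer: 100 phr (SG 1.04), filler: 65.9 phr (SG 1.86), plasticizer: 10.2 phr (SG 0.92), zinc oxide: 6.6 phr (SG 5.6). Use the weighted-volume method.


Sum of weights = 182.7
Volume contributions:
  polymer: 100/1.04 = 96.1538
  filler: 65.9/1.86 = 35.4301
  plasticizer: 10.2/0.92 = 11.0870
  zinc oxide: 6.6/5.6 = 1.1786
Sum of volumes = 143.8495
SG = 182.7 / 143.8495 = 1.27

SG = 1.27


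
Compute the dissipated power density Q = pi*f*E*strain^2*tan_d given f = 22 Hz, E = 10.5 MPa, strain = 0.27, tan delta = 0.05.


Q = pi * f * E * strain^2 * tan_d
= pi * 22 * 10.5 * 0.27^2 * 0.05
= pi * 22 * 10.5 * 0.0729 * 0.05
= 2.6452

Q = 2.6452


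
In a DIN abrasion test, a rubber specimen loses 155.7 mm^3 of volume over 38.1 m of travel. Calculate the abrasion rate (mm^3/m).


Rate = volume_loss / distance
= 155.7 / 38.1
= 4.087 mm^3/m

4.087 mm^3/m


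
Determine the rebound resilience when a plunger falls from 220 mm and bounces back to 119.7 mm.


Resilience = h_rebound / h_drop * 100
= 119.7 / 220 * 100
= 54.4%

54.4%


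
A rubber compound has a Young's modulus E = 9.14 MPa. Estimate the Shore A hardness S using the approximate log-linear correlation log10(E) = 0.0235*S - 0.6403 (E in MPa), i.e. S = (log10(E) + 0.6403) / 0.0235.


log10(E) = 0.0235*S - 0.6403  =>  S = (log10(E) + 0.6403) / 0.0235
log10(9.14) = 0.960946
S = (0.960946 + 0.6403) / 0.0235 = 1.601246 / 0.0235
S = 68.1

Shore A = 68.1


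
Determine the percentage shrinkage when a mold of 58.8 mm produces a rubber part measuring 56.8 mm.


Shrinkage = (mold - part) / mold * 100
= (58.8 - 56.8) / 58.8 * 100
= 2.0 / 58.8 * 100
= 3.4%

3.4%


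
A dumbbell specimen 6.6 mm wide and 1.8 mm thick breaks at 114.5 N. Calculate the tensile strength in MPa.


Area = width * thickness = 6.6 * 1.8 = 11.88 mm^2
TS = force / area = 114.5 / 11.88 = 9.64 MPa

9.64 MPa


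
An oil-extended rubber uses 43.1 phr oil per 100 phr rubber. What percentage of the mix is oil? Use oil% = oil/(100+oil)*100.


Oil % = oil / (100 + oil) * 100
= 43.1 / (100 + 43.1) * 100
= 43.1 / 143.1 * 100
= 30.12%

30.12%


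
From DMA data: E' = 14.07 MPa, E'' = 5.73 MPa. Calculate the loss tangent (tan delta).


tan delta = E'' / E'
= 5.73 / 14.07
= 0.4072

tan delta = 0.4072


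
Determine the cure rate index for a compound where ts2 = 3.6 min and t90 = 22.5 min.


CRI = 100 / (t90 - ts2)
= 100 / (22.5 - 3.6)
= 100 / 18.9
= 5.29 min^-1

5.29 min^-1


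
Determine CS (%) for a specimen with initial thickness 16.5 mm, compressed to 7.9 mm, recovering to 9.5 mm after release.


CS = (t0 - recovered) / (t0 - ts) * 100
= (16.5 - 9.5) / (16.5 - 7.9) * 100
= 7.0 / 8.6 * 100
= 81.4%

81.4%


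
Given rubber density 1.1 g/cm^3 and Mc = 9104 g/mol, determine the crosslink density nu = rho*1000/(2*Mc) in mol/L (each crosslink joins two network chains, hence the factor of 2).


nu = rho * 1000 / (2 * Mc)
nu = 1.1 * 1000 / (2 * 9104)
nu = 1100.0 / 18208
nu = 0.0604 mol/L

0.0604 mol/L


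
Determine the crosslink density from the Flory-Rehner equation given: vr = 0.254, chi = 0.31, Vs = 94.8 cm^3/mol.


ln(1 - vr) = ln(1 - 0.254) = -0.2930
Numerator = -((-0.2930) + 0.254 + 0.31 * 0.254^2) = 0.0190
Denominator = 94.8 * (0.254^(1/3) - 0.254/2) = 47.9975
nu = 0.0190 / 47.9975 = 3.9647e-04 mol/cm^3

3.9647e-04 mol/cm^3


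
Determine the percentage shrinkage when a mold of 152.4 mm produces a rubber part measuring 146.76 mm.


Shrinkage = (mold - part) / mold * 100
= (152.4 - 146.76) / 152.4 * 100
= 5.64 / 152.4 * 100
= 3.7%

3.7%


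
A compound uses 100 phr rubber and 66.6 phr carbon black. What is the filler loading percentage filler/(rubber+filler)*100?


Filler % = filler / (rubber + filler) * 100
= 66.6 / (100 + 66.6) * 100
= 66.6 / 166.6 * 100
= 39.98%

39.98%


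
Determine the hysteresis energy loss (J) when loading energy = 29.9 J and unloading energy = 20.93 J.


Hysteresis loss = loading - unloading
= 29.9 - 20.93
= 8.97 J

8.97 J


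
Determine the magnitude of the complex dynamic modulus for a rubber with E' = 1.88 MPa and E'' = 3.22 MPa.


|E*| = sqrt(E'^2 + E''^2)
= sqrt(1.88^2 + 3.22^2)
= sqrt(3.5344 + 10.3684)
= 3.729 MPa

3.729 MPa


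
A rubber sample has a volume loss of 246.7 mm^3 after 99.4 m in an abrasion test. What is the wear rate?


Rate = volume_loss / distance
= 246.7 / 99.4
= 2.482 mm^3/m

2.482 mm^3/m


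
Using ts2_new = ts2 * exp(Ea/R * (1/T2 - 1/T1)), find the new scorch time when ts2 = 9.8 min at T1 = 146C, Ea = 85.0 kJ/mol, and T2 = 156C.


Convert temperatures: T1 = 146 + 273.15 = 419.15 K, T2 = 156 + 273.15 = 429.15 K
ts2_new = 9.8 * exp(85000 / 8.314 * (1/429.15 - 1/419.15))
1/T2 - 1/T1 = -5.5593e-05
ts2_new = 5.55 min

5.55 min


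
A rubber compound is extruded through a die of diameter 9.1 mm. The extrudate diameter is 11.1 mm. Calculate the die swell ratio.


Die swell ratio = D_extrudate / D_die
= 11.1 / 9.1
= 1.22

Die swell = 1.22


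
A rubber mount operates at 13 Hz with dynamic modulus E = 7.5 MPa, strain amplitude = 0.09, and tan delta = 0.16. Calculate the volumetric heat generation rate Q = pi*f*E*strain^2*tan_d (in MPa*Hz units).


Q = pi * f * E * strain^2 * tan_d
= pi * 13 * 7.5 * 0.09^2 * 0.16
= pi * 13 * 7.5 * 0.0081 * 0.16
= 0.3970

Q = 0.3970


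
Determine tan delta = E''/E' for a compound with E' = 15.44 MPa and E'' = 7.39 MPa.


tan delta = E'' / E'
= 7.39 / 15.44
= 0.4786

tan delta = 0.4786


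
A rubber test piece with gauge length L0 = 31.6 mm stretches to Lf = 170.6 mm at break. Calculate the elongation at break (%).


Elongation = (Lf - L0) / L0 * 100
= (170.6 - 31.6) / 31.6 * 100
= 139.0 / 31.6 * 100
= 439.9%

439.9%


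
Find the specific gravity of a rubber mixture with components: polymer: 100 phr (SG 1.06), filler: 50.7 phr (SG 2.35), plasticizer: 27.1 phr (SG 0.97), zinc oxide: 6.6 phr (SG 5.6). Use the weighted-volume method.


Sum of weights = 184.4
Volume contributions:
  polymer: 100/1.06 = 94.3396
  filler: 50.7/2.35 = 21.5745
  plasticizer: 27.1/0.97 = 27.9381
  zinc oxide: 6.6/5.6 = 1.1786
Sum of volumes = 145.0308
SG = 184.4 / 145.0308 = 1.271

SG = 1.271


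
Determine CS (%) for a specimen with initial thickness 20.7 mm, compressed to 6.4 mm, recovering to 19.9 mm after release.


CS = (t0 - recovered) / (t0 - ts) * 100
= (20.7 - 19.9) / (20.7 - 6.4) * 100
= 0.8 / 14.3 * 100
= 5.6%

5.6%


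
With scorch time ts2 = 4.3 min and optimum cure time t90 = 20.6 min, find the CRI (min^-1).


CRI = 100 / (t90 - ts2)
= 100 / (20.6 - 4.3)
= 100 / 16.3
= 6.13 min^-1

6.13 min^-1


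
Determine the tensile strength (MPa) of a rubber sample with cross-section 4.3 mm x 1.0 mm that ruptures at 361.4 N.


Area = width * thickness = 4.3 * 1.0 = 4.3 mm^2
TS = force / area = 361.4 / 4.3 = 84.05 MPa

84.05 MPa


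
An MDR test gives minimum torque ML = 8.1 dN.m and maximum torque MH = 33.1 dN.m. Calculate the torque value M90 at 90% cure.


M90 = ML + 0.9 * (MH - ML)
M90 = 8.1 + 0.9 * (33.1 - 8.1)
M90 = 8.1 + 0.9 * 25.0
M90 = 30.6 dN.m

30.6 dN.m


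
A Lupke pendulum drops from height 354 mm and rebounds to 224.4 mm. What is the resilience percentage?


Resilience = h_rebound / h_drop * 100
= 224.4 / 354 * 100
= 63.4%

63.4%


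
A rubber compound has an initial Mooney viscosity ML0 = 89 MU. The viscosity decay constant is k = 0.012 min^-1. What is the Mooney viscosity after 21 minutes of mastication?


ML = ML0 * exp(-k * t)
ML = 89 * exp(-0.012 * 21)
ML = 89 * 0.7772
ML = 69.17 MU

69.17 MU


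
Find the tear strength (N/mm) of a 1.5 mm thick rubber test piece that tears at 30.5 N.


Tear strength = force / thickness
= 30.5 / 1.5
= 20.33 N/mm

20.33 N/mm


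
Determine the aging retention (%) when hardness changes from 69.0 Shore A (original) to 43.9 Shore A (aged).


Retention = aged / original * 100
= 43.9 / 69.0 * 100
= 63.6%

63.6%


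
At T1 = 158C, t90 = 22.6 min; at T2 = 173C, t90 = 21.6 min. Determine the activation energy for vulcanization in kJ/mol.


T1 = 431.15 K, T2 = 446.15 K
1/T1 - 1/T2 = 7.7980e-05
ln(t1/t2) = ln(22.6/21.6) = 0.0453
Ea = 8.314 * 0.0453 / 7.7980e-05 = 4825.1397 J/mol
Ea = 4.83 kJ/mol

4.83 kJ/mol


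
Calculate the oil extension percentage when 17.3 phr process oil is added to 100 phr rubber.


Oil % = oil / (100 + oil) * 100
= 17.3 / (100 + 17.3) * 100
= 17.3 / 117.3 * 100
= 14.75%

14.75%


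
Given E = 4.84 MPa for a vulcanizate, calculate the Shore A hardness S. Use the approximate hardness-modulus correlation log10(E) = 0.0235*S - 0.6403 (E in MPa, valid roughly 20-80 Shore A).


log10(E) = 0.0235*S - 0.6403  =>  S = (log10(E) + 0.6403) / 0.0235
log10(4.84) = 0.684845
S = (0.684845 + 0.6403) / 0.0235 = 1.325145 / 0.0235
S = 56.4

Shore A = 56.4


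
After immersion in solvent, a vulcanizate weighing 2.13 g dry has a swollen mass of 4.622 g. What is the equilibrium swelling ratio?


Q = W_swollen / W_dry
Q = 4.622 / 2.13
Q = 2.17

Q = 2.17


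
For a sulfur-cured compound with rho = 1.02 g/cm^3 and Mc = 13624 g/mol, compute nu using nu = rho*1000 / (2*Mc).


nu = rho * 1000 / (2 * Mc)
nu = 1.02 * 1000 / (2 * 13624)
nu = 1020.0 / 27248
nu = 0.0374 mol/L

0.0374 mol/L


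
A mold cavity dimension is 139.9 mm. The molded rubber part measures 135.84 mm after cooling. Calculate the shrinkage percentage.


Shrinkage = (mold - part) / mold * 100
= (139.9 - 135.84) / 139.9 * 100
= 4.06 / 139.9 * 100
= 2.9%

2.9%


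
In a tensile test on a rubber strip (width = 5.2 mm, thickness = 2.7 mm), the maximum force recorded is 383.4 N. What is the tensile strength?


Area = width * thickness = 5.2 * 2.7 = 14.04 mm^2
TS = force / area = 383.4 / 14.04 = 27.31 MPa

27.31 MPa


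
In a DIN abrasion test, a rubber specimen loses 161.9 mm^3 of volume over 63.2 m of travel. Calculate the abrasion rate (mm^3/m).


Rate = volume_loss / distance
= 161.9 / 63.2
= 2.562 mm^3/m

2.562 mm^3/m


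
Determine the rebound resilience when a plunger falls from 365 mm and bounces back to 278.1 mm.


Resilience = h_rebound / h_drop * 100
= 278.1 / 365 * 100
= 76.2%

76.2%


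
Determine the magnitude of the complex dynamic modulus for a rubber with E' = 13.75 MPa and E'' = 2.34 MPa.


|E*| = sqrt(E'^2 + E''^2)
= sqrt(13.75^2 + 2.34^2)
= sqrt(189.0625 + 5.4756)
= 13.948 MPa

13.948 MPa


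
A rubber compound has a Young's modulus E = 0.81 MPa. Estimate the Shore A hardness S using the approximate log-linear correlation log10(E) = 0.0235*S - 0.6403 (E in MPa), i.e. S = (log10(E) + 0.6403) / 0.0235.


log10(E) = 0.0235*S - 0.6403  =>  S = (log10(E) + 0.6403) / 0.0235
log10(0.81) = -0.091515
S = (-0.091515 + 0.6403) / 0.0235 = 0.548785 / 0.0235
S = 23.4

Shore A = 23.4


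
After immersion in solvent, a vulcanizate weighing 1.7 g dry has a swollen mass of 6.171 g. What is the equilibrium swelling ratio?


Q = W_swollen / W_dry
Q = 6.171 / 1.7
Q = 3.63

Q = 3.63
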